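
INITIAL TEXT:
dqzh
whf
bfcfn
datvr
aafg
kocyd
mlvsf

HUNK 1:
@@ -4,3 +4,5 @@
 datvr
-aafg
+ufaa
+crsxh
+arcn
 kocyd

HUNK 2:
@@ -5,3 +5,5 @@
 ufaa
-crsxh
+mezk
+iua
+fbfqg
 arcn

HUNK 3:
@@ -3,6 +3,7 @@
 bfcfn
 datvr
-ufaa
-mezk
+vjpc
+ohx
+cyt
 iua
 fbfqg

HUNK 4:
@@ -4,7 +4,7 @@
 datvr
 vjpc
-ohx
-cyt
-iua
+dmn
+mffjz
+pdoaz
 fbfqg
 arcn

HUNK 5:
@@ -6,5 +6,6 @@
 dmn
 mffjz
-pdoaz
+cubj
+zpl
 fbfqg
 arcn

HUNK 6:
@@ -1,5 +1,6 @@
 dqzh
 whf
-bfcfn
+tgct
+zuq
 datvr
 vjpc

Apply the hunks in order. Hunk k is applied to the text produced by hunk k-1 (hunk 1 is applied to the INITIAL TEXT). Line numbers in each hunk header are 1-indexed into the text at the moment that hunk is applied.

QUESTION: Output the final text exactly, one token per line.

Answer: dqzh
whf
tgct
zuq
datvr
vjpc
dmn
mffjz
cubj
zpl
fbfqg
arcn
kocyd
mlvsf

Derivation:
Hunk 1: at line 4 remove [aafg] add [ufaa,crsxh,arcn] -> 9 lines: dqzh whf bfcfn datvr ufaa crsxh arcn kocyd mlvsf
Hunk 2: at line 5 remove [crsxh] add [mezk,iua,fbfqg] -> 11 lines: dqzh whf bfcfn datvr ufaa mezk iua fbfqg arcn kocyd mlvsf
Hunk 3: at line 3 remove [ufaa,mezk] add [vjpc,ohx,cyt] -> 12 lines: dqzh whf bfcfn datvr vjpc ohx cyt iua fbfqg arcn kocyd mlvsf
Hunk 4: at line 4 remove [ohx,cyt,iua] add [dmn,mffjz,pdoaz] -> 12 lines: dqzh whf bfcfn datvr vjpc dmn mffjz pdoaz fbfqg arcn kocyd mlvsf
Hunk 5: at line 6 remove [pdoaz] add [cubj,zpl] -> 13 lines: dqzh whf bfcfn datvr vjpc dmn mffjz cubj zpl fbfqg arcn kocyd mlvsf
Hunk 6: at line 1 remove [bfcfn] add [tgct,zuq] -> 14 lines: dqzh whf tgct zuq datvr vjpc dmn mffjz cubj zpl fbfqg arcn kocyd mlvsf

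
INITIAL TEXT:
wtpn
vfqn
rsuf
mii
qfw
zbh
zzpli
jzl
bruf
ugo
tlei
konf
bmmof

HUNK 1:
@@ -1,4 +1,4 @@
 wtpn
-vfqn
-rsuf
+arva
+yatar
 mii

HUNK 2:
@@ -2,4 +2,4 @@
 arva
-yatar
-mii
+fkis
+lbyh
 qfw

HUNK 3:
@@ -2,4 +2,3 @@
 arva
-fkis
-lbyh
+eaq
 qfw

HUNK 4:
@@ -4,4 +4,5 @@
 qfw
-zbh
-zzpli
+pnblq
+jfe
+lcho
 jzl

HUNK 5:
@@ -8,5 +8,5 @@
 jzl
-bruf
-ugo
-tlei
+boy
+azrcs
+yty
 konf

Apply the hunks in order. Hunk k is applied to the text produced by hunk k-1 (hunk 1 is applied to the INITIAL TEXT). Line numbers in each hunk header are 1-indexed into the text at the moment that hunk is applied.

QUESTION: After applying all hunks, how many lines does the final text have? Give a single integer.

Hunk 1: at line 1 remove [vfqn,rsuf] add [arva,yatar] -> 13 lines: wtpn arva yatar mii qfw zbh zzpli jzl bruf ugo tlei konf bmmof
Hunk 2: at line 2 remove [yatar,mii] add [fkis,lbyh] -> 13 lines: wtpn arva fkis lbyh qfw zbh zzpli jzl bruf ugo tlei konf bmmof
Hunk 3: at line 2 remove [fkis,lbyh] add [eaq] -> 12 lines: wtpn arva eaq qfw zbh zzpli jzl bruf ugo tlei konf bmmof
Hunk 4: at line 4 remove [zbh,zzpli] add [pnblq,jfe,lcho] -> 13 lines: wtpn arva eaq qfw pnblq jfe lcho jzl bruf ugo tlei konf bmmof
Hunk 5: at line 8 remove [bruf,ugo,tlei] add [boy,azrcs,yty] -> 13 lines: wtpn arva eaq qfw pnblq jfe lcho jzl boy azrcs yty konf bmmof
Final line count: 13

Answer: 13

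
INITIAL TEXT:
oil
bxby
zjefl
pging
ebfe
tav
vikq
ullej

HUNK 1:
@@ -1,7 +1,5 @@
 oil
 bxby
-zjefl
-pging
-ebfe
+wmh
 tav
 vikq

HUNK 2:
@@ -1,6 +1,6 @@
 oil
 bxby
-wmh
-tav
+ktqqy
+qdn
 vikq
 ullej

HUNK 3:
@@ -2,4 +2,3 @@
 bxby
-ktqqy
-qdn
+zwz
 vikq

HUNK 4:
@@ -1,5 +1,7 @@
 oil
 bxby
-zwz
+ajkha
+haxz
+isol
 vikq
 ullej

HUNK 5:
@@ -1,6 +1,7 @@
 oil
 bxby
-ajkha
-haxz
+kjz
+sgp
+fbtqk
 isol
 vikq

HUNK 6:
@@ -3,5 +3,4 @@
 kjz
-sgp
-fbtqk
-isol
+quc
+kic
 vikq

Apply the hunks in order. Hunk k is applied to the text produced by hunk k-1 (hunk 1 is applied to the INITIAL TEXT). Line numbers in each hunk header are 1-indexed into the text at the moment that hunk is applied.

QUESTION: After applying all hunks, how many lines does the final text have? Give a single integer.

Answer: 7

Derivation:
Hunk 1: at line 1 remove [zjefl,pging,ebfe] add [wmh] -> 6 lines: oil bxby wmh tav vikq ullej
Hunk 2: at line 1 remove [wmh,tav] add [ktqqy,qdn] -> 6 lines: oil bxby ktqqy qdn vikq ullej
Hunk 3: at line 2 remove [ktqqy,qdn] add [zwz] -> 5 lines: oil bxby zwz vikq ullej
Hunk 4: at line 1 remove [zwz] add [ajkha,haxz,isol] -> 7 lines: oil bxby ajkha haxz isol vikq ullej
Hunk 5: at line 1 remove [ajkha,haxz] add [kjz,sgp,fbtqk] -> 8 lines: oil bxby kjz sgp fbtqk isol vikq ullej
Hunk 6: at line 3 remove [sgp,fbtqk,isol] add [quc,kic] -> 7 lines: oil bxby kjz quc kic vikq ullej
Final line count: 7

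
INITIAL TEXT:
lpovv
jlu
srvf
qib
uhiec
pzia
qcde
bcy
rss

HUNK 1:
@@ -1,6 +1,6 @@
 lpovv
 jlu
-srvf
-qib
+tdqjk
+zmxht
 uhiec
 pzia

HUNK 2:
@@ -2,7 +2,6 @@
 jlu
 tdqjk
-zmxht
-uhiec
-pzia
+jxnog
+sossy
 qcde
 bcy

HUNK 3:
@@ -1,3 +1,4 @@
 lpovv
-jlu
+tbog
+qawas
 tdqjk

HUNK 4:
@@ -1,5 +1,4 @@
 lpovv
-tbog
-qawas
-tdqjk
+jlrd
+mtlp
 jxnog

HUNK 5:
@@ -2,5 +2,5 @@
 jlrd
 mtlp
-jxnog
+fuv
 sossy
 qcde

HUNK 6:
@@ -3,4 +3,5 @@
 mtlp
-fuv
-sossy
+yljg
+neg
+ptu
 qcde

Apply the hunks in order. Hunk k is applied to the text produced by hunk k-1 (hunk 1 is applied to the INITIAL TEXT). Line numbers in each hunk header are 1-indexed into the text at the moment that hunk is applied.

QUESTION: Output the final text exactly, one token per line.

Hunk 1: at line 1 remove [srvf,qib] add [tdqjk,zmxht] -> 9 lines: lpovv jlu tdqjk zmxht uhiec pzia qcde bcy rss
Hunk 2: at line 2 remove [zmxht,uhiec,pzia] add [jxnog,sossy] -> 8 lines: lpovv jlu tdqjk jxnog sossy qcde bcy rss
Hunk 3: at line 1 remove [jlu] add [tbog,qawas] -> 9 lines: lpovv tbog qawas tdqjk jxnog sossy qcde bcy rss
Hunk 4: at line 1 remove [tbog,qawas,tdqjk] add [jlrd,mtlp] -> 8 lines: lpovv jlrd mtlp jxnog sossy qcde bcy rss
Hunk 5: at line 2 remove [jxnog] add [fuv] -> 8 lines: lpovv jlrd mtlp fuv sossy qcde bcy rss
Hunk 6: at line 3 remove [fuv,sossy] add [yljg,neg,ptu] -> 9 lines: lpovv jlrd mtlp yljg neg ptu qcde bcy rss

Answer: lpovv
jlrd
mtlp
yljg
neg
ptu
qcde
bcy
rss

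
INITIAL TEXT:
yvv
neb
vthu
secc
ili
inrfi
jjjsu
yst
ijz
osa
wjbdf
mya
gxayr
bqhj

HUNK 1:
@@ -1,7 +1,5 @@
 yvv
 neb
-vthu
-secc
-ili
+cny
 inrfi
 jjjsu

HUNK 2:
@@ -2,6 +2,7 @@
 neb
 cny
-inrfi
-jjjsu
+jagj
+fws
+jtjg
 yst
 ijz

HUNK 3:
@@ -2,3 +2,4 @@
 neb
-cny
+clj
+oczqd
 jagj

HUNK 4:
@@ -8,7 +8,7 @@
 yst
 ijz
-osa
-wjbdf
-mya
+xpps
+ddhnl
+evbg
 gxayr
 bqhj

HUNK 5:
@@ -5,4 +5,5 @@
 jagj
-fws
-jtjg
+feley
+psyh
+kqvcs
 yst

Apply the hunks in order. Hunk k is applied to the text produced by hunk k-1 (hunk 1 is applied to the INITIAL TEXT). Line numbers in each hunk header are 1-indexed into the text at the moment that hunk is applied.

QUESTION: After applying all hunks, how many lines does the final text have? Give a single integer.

Answer: 15

Derivation:
Hunk 1: at line 1 remove [vthu,secc,ili] add [cny] -> 12 lines: yvv neb cny inrfi jjjsu yst ijz osa wjbdf mya gxayr bqhj
Hunk 2: at line 2 remove [inrfi,jjjsu] add [jagj,fws,jtjg] -> 13 lines: yvv neb cny jagj fws jtjg yst ijz osa wjbdf mya gxayr bqhj
Hunk 3: at line 2 remove [cny] add [clj,oczqd] -> 14 lines: yvv neb clj oczqd jagj fws jtjg yst ijz osa wjbdf mya gxayr bqhj
Hunk 4: at line 8 remove [osa,wjbdf,mya] add [xpps,ddhnl,evbg] -> 14 lines: yvv neb clj oczqd jagj fws jtjg yst ijz xpps ddhnl evbg gxayr bqhj
Hunk 5: at line 5 remove [fws,jtjg] add [feley,psyh,kqvcs] -> 15 lines: yvv neb clj oczqd jagj feley psyh kqvcs yst ijz xpps ddhnl evbg gxayr bqhj
Final line count: 15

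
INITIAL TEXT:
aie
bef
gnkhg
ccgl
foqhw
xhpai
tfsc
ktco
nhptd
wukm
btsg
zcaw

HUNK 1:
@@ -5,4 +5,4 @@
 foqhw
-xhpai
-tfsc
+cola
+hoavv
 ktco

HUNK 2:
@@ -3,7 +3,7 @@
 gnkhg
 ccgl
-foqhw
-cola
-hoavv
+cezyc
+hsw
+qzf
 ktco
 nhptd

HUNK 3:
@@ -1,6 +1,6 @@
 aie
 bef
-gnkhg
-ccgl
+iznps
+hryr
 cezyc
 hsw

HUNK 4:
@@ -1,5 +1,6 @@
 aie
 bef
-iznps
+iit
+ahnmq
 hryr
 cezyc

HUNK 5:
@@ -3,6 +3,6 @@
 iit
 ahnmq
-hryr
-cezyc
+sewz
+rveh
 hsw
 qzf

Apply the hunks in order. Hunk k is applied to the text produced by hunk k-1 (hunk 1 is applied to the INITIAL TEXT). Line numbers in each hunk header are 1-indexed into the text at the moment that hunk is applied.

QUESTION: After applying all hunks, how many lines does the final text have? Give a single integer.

Hunk 1: at line 5 remove [xhpai,tfsc] add [cola,hoavv] -> 12 lines: aie bef gnkhg ccgl foqhw cola hoavv ktco nhptd wukm btsg zcaw
Hunk 2: at line 3 remove [foqhw,cola,hoavv] add [cezyc,hsw,qzf] -> 12 lines: aie bef gnkhg ccgl cezyc hsw qzf ktco nhptd wukm btsg zcaw
Hunk 3: at line 1 remove [gnkhg,ccgl] add [iznps,hryr] -> 12 lines: aie bef iznps hryr cezyc hsw qzf ktco nhptd wukm btsg zcaw
Hunk 4: at line 1 remove [iznps] add [iit,ahnmq] -> 13 lines: aie bef iit ahnmq hryr cezyc hsw qzf ktco nhptd wukm btsg zcaw
Hunk 5: at line 3 remove [hryr,cezyc] add [sewz,rveh] -> 13 lines: aie bef iit ahnmq sewz rveh hsw qzf ktco nhptd wukm btsg zcaw
Final line count: 13

Answer: 13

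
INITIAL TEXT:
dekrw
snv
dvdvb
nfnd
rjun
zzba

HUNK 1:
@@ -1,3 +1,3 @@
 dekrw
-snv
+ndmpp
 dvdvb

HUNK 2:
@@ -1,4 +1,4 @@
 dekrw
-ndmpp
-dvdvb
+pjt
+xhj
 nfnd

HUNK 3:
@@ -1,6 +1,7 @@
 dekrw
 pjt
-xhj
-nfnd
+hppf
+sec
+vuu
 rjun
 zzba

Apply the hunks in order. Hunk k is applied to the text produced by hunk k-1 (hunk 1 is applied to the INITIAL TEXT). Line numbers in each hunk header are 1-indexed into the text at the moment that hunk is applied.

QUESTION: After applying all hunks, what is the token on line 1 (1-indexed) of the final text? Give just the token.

Hunk 1: at line 1 remove [snv] add [ndmpp] -> 6 lines: dekrw ndmpp dvdvb nfnd rjun zzba
Hunk 2: at line 1 remove [ndmpp,dvdvb] add [pjt,xhj] -> 6 lines: dekrw pjt xhj nfnd rjun zzba
Hunk 3: at line 1 remove [xhj,nfnd] add [hppf,sec,vuu] -> 7 lines: dekrw pjt hppf sec vuu rjun zzba
Final line 1: dekrw

Answer: dekrw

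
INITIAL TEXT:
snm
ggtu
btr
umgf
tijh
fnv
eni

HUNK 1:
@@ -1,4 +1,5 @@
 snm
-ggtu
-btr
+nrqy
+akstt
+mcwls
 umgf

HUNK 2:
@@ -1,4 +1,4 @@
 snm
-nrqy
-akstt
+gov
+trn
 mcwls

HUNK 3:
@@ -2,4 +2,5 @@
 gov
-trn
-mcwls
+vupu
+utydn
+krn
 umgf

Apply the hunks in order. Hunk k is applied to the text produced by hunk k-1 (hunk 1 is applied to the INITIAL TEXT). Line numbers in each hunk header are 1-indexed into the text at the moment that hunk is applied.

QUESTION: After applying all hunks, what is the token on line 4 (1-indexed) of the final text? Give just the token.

Hunk 1: at line 1 remove [ggtu,btr] add [nrqy,akstt,mcwls] -> 8 lines: snm nrqy akstt mcwls umgf tijh fnv eni
Hunk 2: at line 1 remove [nrqy,akstt] add [gov,trn] -> 8 lines: snm gov trn mcwls umgf tijh fnv eni
Hunk 3: at line 2 remove [trn,mcwls] add [vupu,utydn,krn] -> 9 lines: snm gov vupu utydn krn umgf tijh fnv eni
Final line 4: utydn

Answer: utydn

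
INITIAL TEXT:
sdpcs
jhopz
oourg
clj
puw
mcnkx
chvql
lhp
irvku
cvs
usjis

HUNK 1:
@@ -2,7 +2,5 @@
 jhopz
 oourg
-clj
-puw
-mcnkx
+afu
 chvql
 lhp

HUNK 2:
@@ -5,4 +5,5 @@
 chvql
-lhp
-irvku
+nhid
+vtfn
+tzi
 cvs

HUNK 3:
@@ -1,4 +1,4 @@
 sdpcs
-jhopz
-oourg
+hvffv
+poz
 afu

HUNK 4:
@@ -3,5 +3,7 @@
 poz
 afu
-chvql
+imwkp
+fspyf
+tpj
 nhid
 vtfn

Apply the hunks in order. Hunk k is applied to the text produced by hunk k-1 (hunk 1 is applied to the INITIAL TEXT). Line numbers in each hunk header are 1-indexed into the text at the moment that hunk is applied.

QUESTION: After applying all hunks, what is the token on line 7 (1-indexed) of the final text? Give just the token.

Answer: tpj

Derivation:
Hunk 1: at line 2 remove [clj,puw,mcnkx] add [afu] -> 9 lines: sdpcs jhopz oourg afu chvql lhp irvku cvs usjis
Hunk 2: at line 5 remove [lhp,irvku] add [nhid,vtfn,tzi] -> 10 lines: sdpcs jhopz oourg afu chvql nhid vtfn tzi cvs usjis
Hunk 3: at line 1 remove [jhopz,oourg] add [hvffv,poz] -> 10 lines: sdpcs hvffv poz afu chvql nhid vtfn tzi cvs usjis
Hunk 4: at line 3 remove [chvql] add [imwkp,fspyf,tpj] -> 12 lines: sdpcs hvffv poz afu imwkp fspyf tpj nhid vtfn tzi cvs usjis
Final line 7: tpj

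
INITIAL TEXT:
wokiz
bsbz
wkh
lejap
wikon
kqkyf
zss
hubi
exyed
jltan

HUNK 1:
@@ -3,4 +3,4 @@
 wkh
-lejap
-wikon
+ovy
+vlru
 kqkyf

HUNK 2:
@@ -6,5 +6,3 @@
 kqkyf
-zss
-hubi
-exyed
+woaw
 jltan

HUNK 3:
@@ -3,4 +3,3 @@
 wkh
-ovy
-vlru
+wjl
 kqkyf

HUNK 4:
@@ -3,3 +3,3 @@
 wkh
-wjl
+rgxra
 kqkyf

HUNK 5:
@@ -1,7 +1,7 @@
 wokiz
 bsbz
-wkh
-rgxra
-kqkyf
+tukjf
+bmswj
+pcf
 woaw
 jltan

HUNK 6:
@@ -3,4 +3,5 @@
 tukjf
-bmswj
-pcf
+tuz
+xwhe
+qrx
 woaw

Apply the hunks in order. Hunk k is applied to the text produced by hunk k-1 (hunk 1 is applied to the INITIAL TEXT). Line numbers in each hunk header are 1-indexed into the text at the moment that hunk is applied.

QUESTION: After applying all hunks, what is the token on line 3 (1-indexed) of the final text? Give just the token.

Answer: tukjf

Derivation:
Hunk 1: at line 3 remove [lejap,wikon] add [ovy,vlru] -> 10 lines: wokiz bsbz wkh ovy vlru kqkyf zss hubi exyed jltan
Hunk 2: at line 6 remove [zss,hubi,exyed] add [woaw] -> 8 lines: wokiz bsbz wkh ovy vlru kqkyf woaw jltan
Hunk 3: at line 3 remove [ovy,vlru] add [wjl] -> 7 lines: wokiz bsbz wkh wjl kqkyf woaw jltan
Hunk 4: at line 3 remove [wjl] add [rgxra] -> 7 lines: wokiz bsbz wkh rgxra kqkyf woaw jltan
Hunk 5: at line 1 remove [wkh,rgxra,kqkyf] add [tukjf,bmswj,pcf] -> 7 lines: wokiz bsbz tukjf bmswj pcf woaw jltan
Hunk 6: at line 3 remove [bmswj,pcf] add [tuz,xwhe,qrx] -> 8 lines: wokiz bsbz tukjf tuz xwhe qrx woaw jltan
Final line 3: tukjf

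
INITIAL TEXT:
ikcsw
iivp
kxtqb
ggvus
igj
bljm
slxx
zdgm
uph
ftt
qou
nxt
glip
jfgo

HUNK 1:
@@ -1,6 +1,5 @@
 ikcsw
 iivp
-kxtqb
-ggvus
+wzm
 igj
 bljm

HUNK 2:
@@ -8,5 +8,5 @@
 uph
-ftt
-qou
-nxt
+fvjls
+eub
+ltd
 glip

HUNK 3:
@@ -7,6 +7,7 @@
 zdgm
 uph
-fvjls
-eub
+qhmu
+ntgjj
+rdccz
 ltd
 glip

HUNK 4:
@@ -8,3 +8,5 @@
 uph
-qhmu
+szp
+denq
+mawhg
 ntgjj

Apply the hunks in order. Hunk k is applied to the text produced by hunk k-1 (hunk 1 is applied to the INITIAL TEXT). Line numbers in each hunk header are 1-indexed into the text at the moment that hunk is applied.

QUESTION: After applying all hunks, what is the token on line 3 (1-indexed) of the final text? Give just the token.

Answer: wzm

Derivation:
Hunk 1: at line 1 remove [kxtqb,ggvus] add [wzm] -> 13 lines: ikcsw iivp wzm igj bljm slxx zdgm uph ftt qou nxt glip jfgo
Hunk 2: at line 8 remove [ftt,qou,nxt] add [fvjls,eub,ltd] -> 13 lines: ikcsw iivp wzm igj bljm slxx zdgm uph fvjls eub ltd glip jfgo
Hunk 3: at line 7 remove [fvjls,eub] add [qhmu,ntgjj,rdccz] -> 14 lines: ikcsw iivp wzm igj bljm slxx zdgm uph qhmu ntgjj rdccz ltd glip jfgo
Hunk 4: at line 8 remove [qhmu] add [szp,denq,mawhg] -> 16 lines: ikcsw iivp wzm igj bljm slxx zdgm uph szp denq mawhg ntgjj rdccz ltd glip jfgo
Final line 3: wzm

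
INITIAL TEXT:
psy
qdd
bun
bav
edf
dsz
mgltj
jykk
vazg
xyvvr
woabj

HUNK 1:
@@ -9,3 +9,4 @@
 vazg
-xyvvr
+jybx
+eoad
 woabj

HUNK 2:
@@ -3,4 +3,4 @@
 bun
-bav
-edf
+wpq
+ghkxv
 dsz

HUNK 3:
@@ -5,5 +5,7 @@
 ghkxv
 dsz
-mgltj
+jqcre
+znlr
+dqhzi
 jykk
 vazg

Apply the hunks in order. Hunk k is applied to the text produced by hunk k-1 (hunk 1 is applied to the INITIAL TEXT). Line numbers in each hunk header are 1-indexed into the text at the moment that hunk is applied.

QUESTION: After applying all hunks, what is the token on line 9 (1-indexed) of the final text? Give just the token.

Hunk 1: at line 9 remove [xyvvr] add [jybx,eoad] -> 12 lines: psy qdd bun bav edf dsz mgltj jykk vazg jybx eoad woabj
Hunk 2: at line 3 remove [bav,edf] add [wpq,ghkxv] -> 12 lines: psy qdd bun wpq ghkxv dsz mgltj jykk vazg jybx eoad woabj
Hunk 3: at line 5 remove [mgltj] add [jqcre,znlr,dqhzi] -> 14 lines: psy qdd bun wpq ghkxv dsz jqcre znlr dqhzi jykk vazg jybx eoad woabj
Final line 9: dqhzi

Answer: dqhzi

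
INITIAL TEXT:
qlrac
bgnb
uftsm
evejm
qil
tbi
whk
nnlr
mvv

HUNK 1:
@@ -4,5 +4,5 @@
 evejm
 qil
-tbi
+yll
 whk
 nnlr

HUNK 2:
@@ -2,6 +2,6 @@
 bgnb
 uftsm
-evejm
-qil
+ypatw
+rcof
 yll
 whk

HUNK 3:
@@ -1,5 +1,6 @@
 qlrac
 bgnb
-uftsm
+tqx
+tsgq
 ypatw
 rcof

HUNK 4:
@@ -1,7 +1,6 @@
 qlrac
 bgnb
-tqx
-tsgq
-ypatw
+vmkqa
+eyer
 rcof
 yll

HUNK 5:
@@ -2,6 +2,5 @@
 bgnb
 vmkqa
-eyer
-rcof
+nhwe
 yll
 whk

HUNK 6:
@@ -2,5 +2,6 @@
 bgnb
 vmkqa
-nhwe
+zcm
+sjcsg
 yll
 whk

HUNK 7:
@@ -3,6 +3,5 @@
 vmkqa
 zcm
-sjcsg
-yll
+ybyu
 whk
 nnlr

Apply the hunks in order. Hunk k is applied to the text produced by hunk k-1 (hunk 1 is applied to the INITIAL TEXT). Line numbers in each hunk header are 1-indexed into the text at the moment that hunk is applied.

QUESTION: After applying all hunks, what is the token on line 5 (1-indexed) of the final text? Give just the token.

Answer: ybyu

Derivation:
Hunk 1: at line 4 remove [tbi] add [yll] -> 9 lines: qlrac bgnb uftsm evejm qil yll whk nnlr mvv
Hunk 2: at line 2 remove [evejm,qil] add [ypatw,rcof] -> 9 lines: qlrac bgnb uftsm ypatw rcof yll whk nnlr mvv
Hunk 3: at line 1 remove [uftsm] add [tqx,tsgq] -> 10 lines: qlrac bgnb tqx tsgq ypatw rcof yll whk nnlr mvv
Hunk 4: at line 1 remove [tqx,tsgq,ypatw] add [vmkqa,eyer] -> 9 lines: qlrac bgnb vmkqa eyer rcof yll whk nnlr mvv
Hunk 5: at line 2 remove [eyer,rcof] add [nhwe] -> 8 lines: qlrac bgnb vmkqa nhwe yll whk nnlr mvv
Hunk 6: at line 2 remove [nhwe] add [zcm,sjcsg] -> 9 lines: qlrac bgnb vmkqa zcm sjcsg yll whk nnlr mvv
Hunk 7: at line 3 remove [sjcsg,yll] add [ybyu] -> 8 lines: qlrac bgnb vmkqa zcm ybyu whk nnlr mvv
Final line 5: ybyu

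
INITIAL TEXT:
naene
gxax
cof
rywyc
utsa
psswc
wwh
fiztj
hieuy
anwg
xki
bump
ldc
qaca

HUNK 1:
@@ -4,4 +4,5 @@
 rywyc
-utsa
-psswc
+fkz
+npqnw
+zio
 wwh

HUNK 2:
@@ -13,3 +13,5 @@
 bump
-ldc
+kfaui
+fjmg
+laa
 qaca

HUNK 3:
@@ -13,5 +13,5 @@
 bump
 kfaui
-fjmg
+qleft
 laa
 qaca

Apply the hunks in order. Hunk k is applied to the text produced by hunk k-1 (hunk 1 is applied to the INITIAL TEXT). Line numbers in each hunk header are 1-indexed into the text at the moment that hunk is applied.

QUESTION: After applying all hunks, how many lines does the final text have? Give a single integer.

Answer: 17

Derivation:
Hunk 1: at line 4 remove [utsa,psswc] add [fkz,npqnw,zio] -> 15 lines: naene gxax cof rywyc fkz npqnw zio wwh fiztj hieuy anwg xki bump ldc qaca
Hunk 2: at line 13 remove [ldc] add [kfaui,fjmg,laa] -> 17 lines: naene gxax cof rywyc fkz npqnw zio wwh fiztj hieuy anwg xki bump kfaui fjmg laa qaca
Hunk 3: at line 13 remove [fjmg] add [qleft] -> 17 lines: naene gxax cof rywyc fkz npqnw zio wwh fiztj hieuy anwg xki bump kfaui qleft laa qaca
Final line count: 17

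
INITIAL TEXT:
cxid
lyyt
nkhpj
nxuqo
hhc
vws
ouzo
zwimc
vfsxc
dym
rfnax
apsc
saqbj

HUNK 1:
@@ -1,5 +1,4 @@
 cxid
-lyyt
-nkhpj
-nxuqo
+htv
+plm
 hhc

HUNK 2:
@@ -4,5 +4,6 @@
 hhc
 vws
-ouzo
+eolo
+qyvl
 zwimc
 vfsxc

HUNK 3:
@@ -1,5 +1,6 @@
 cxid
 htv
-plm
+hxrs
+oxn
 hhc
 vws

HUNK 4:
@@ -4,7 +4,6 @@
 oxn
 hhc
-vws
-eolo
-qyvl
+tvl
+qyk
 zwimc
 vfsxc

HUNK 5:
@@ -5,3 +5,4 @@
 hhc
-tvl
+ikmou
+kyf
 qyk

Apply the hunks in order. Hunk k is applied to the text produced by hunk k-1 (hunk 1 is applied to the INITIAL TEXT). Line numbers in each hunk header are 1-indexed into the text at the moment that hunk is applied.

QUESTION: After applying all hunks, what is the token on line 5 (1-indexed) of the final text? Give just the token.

Answer: hhc

Derivation:
Hunk 1: at line 1 remove [lyyt,nkhpj,nxuqo] add [htv,plm] -> 12 lines: cxid htv plm hhc vws ouzo zwimc vfsxc dym rfnax apsc saqbj
Hunk 2: at line 4 remove [ouzo] add [eolo,qyvl] -> 13 lines: cxid htv plm hhc vws eolo qyvl zwimc vfsxc dym rfnax apsc saqbj
Hunk 3: at line 1 remove [plm] add [hxrs,oxn] -> 14 lines: cxid htv hxrs oxn hhc vws eolo qyvl zwimc vfsxc dym rfnax apsc saqbj
Hunk 4: at line 4 remove [vws,eolo,qyvl] add [tvl,qyk] -> 13 lines: cxid htv hxrs oxn hhc tvl qyk zwimc vfsxc dym rfnax apsc saqbj
Hunk 5: at line 5 remove [tvl] add [ikmou,kyf] -> 14 lines: cxid htv hxrs oxn hhc ikmou kyf qyk zwimc vfsxc dym rfnax apsc saqbj
Final line 5: hhc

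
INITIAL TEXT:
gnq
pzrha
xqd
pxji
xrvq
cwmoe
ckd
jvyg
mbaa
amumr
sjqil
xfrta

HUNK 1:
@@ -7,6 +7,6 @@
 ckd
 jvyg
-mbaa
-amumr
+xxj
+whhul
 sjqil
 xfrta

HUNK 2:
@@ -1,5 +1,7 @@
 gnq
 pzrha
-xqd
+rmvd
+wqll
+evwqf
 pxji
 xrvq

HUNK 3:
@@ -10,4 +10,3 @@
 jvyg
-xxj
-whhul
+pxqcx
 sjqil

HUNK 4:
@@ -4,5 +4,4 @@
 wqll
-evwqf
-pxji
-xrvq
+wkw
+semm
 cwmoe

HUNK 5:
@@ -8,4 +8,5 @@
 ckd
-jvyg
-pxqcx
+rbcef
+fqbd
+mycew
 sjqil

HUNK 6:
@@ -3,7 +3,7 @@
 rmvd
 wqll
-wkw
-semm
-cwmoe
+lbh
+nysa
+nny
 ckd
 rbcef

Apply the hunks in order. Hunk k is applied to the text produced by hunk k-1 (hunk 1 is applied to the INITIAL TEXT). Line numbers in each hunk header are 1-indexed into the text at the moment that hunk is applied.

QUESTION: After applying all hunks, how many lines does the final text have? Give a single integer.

Hunk 1: at line 7 remove [mbaa,amumr] add [xxj,whhul] -> 12 lines: gnq pzrha xqd pxji xrvq cwmoe ckd jvyg xxj whhul sjqil xfrta
Hunk 2: at line 1 remove [xqd] add [rmvd,wqll,evwqf] -> 14 lines: gnq pzrha rmvd wqll evwqf pxji xrvq cwmoe ckd jvyg xxj whhul sjqil xfrta
Hunk 3: at line 10 remove [xxj,whhul] add [pxqcx] -> 13 lines: gnq pzrha rmvd wqll evwqf pxji xrvq cwmoe ckd jvyg pxqcx sjqil xfrta
Hunk 4: at line 4 remove [evwqf,pxji,xrvq] add [wkw,semm] -> 12 lines: gnq pzrha rmvd wqll wkw semm cwmoe ckd jvyg pxqcx sjqil xfrta
Hunk 5: at line 8 remove [jvyg,pxqcx] add [rbcef,fqbd,mycew] -> 13 lines: gnq pzrha rmvd wqll wkw semm cwmoe ckd rbcef fqbd mycew sjqil xfrta
Hunk 6: at line 3 remove [wkw,semm,cwmoe] add [lbh,nysa,nny] -> 13 lines: gnq pzrha rmvd wqll lbh nysa nny ckd rbcef fqbd mycew sjqil xfrta
Final line count: 13

Answer: 13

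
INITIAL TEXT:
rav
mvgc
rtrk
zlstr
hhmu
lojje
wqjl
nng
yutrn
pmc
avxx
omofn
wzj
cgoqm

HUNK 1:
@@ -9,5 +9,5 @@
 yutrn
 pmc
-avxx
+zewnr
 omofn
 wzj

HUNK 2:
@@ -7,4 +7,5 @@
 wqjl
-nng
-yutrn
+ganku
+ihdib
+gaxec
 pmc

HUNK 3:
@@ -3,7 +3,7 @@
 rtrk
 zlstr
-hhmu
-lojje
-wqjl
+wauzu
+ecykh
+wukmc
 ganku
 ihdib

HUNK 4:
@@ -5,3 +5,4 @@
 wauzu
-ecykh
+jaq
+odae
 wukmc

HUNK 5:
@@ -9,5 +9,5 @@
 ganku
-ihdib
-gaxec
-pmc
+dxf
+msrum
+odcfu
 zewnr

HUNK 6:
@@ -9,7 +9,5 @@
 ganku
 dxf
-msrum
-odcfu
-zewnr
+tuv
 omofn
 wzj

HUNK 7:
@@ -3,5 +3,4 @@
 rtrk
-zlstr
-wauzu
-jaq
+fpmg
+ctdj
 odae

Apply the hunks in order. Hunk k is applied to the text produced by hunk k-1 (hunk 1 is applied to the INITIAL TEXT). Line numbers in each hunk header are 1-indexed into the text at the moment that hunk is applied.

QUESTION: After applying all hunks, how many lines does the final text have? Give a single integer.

Answer: 13

Derivation:
Hunk 1: at line 9 remove [avxx] add [zewnr] -> 14 lines: rav mvgc rtrk zlstr hhmu lojje wqjl nng yutrn pmc zewnr omofn wzj cgoqm
Hunk 2: at line 7 remove [nng,yutrn] add [ganku,ihdib,gaxec] -> 15 lines: rav mvgc rtrk zlstr hhmu lojje wqjl ganku ihdib gaxec pmc zewnr omofn wzj cgoqm
Hunk 3: at line 3 remove [hhmu,lojje,wqjl] add [wauzu,ecykh,wukmc] -> 15 lines: rav mvgc rtrk zlstr wauzu ecykh wukmc ganku ihdib gaxec pmc zewnr omofn wzj cgoqm
Hunk 4: at line 5 remove [ecykh] add [jaq,odae] -> 16 lines: rav mvgc rtrk zlstr wauzu jaq odae wukmc ganku ihdib gaxec pmc zewnr omofn wzj cgoqm
Hunk 5: at line 9 remove [ihdib,gaxec,pmc] add [dxf,msrum,odcfu] -> 16 lines: rav mvgc rtrk zlstr wauzu jaq odae wukmc ganku dxf msrum odcfu zewnr omofn wzj cgoqm
Hunk 6: at line 9 remove [msrum,odcfu,zewnr] add [tuv] -> 14 lines: rav mvgc rtrk zlstr wauzu jaq odae wukmc ganku dxf tuv omofn wzj cgoqm
Hunk 7: at line 3 remove [zlstr,wauzu,jaq] add [fpmg,ctdj] -> 13 lines: rav mvgc rtrk fpmg ctdj odae wukmc ganku dxf tuv omofn wzj cgoqm
Final line count: 13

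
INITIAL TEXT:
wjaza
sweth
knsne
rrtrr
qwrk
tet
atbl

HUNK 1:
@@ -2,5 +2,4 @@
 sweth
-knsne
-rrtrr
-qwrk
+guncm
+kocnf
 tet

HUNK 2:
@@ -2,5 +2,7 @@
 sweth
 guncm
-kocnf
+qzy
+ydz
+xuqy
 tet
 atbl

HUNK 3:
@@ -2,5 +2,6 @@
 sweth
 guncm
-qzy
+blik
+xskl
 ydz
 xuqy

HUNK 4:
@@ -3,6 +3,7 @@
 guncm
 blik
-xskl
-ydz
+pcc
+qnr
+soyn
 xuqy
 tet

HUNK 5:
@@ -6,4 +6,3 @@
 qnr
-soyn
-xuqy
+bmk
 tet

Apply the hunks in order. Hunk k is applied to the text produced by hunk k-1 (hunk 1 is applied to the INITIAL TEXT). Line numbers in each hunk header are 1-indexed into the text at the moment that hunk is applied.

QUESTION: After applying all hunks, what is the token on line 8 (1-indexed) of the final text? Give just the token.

Hunk 1: at line 2 remove [knsne,rrtrr,qwrk] add [guncm,kocnf] -> 6 lines: wjaza sweth guncm kocnf tet atbl
Hunk 2: at line 2 remove [kocnf] add [qzy,ydz,xuqy] -> 8 lines: wjaza sweth guncm qzy ydz xuqy tet atbl
Hunk 3: at line 2 remove [qzy] add [blik,xskl] -> 9 lines: wjaza sweth guncm blik xskl ydz xuqy tet atbl
Hunk 4: at line 3 remove [xskl,ydz] add [pcc,qnr,soyn] -> 10 lines: wjaza sweth guncm blik pcc qnr soyn xuqy tet atbl
Hunk 5: at line 6 remove [soyn,xuqy] add [bmk] -> 9 lines: wjaza sweth guncm blik pcc qnr bmk tet atbl
Final line 8: tet

Answer: tet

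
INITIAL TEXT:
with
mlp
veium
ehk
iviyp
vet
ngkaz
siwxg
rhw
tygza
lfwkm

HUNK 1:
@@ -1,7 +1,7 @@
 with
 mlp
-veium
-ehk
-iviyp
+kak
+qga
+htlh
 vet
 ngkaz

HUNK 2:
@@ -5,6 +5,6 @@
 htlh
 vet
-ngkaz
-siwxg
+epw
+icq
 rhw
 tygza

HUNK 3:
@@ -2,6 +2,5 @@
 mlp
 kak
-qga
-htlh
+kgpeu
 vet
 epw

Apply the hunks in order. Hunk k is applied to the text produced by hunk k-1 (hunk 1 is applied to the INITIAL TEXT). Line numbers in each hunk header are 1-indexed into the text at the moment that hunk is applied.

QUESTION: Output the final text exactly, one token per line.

Answer: with
mlp
kak
kgpeu
vet
epw
icq
rhw
tygza
lfwkm

Derivation:
Hunk 1: at line 1 remove [veium,ehk,iviyp] add [kak,qga,htlh] -> 11 lines: with mlp kak qga htlh vet ngkaz siwxg rhw tygza lfwkm
Hunk 2: at line 5 remove [ngkaz,siwxg] add [epw,icq] -> 11 lines: with mlp kak qga htlh vet epw icq rhw tygza lfwkm
Hunk 3: at line 2 remove [qga,htlh] add [kgpeu] -> 10 lines: with mlp kak kgpeu vet epw icq rhw tygza lfwkm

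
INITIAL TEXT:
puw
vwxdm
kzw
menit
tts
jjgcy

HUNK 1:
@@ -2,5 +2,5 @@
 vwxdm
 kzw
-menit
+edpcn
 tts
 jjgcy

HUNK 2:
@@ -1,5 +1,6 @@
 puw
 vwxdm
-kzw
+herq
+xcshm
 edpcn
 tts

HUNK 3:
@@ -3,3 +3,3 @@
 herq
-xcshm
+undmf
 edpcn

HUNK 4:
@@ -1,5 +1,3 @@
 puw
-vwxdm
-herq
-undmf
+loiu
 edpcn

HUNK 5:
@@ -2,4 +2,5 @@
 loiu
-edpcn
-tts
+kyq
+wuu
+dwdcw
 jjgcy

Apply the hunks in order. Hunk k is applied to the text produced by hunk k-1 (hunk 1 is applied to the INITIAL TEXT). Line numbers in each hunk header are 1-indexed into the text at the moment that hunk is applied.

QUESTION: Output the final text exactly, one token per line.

Hunk 1: at line 2 remove [menit] add [edpcn] -> 6 lines: puw vwxdm kzw edpcn tts jjgcy
Hunk 2: at line 1 remove [kzw] add [herq,xcshm] -> 7 lines: puw vwxdm herq xcshm edpcn tts jjgcy
Hunk 3: at line 3 remove [xcshm] add [undmf] -> 7 lines: puw vwxdm herq undmf edpcn tts jjgcy
Hunk 4: at line 1 remove [vwxdm,herq,undmf] add [loiu] -> 5 lines: puw loiu edpcn tts jjgcy
Hunk 5: at line 2 remove [edpcn,tts] add [kyq,wuu,dwdcw] -> 6 lines: puw loiu kyq wuu dwdcw jjgcy

Answer: puw
loiu
kyq
wuu
dwdcw
jjgcy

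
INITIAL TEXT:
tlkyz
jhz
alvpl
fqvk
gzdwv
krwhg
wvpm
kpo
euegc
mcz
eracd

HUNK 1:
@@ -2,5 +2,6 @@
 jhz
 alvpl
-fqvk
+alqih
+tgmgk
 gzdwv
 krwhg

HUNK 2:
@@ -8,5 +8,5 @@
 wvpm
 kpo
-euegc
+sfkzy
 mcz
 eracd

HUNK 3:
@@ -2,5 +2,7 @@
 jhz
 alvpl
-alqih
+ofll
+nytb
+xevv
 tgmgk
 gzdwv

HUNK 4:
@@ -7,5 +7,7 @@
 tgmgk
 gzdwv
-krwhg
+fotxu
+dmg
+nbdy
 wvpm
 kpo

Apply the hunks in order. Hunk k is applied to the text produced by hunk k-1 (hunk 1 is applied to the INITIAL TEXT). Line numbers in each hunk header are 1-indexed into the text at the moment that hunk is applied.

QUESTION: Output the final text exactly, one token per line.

Answer: tlkyz
jhz
alvpl
ofll
nytb
xevv
tgmgk
gzdwv
fotxu
dmg
nbdy
wvpm
kpo
sfkzy
mcz
eracd

Derivation:
Hunk 1: at line 2 remove [fqvk] add [alqih,tgmgk] -> 12 lines: tlkyz jhz alvpl alqih tgmgk gzdwv krwhg wvpm kpo euegc mcz eracd
Hunk 2: at line 8 remove [euegc] add [sfkzy] -> 12 lines: tlkyz jhz alvpl alqih tgmgk gzdwv krwhg wvpm kpo sfkzy mcz eracd
Hunk 3: at line 2 remove [alqih] add [ofll,nytb,xevv] -> 14 lines: tlkyz jhz alvpl ofll nytb xevv tgmgk gzdwv krwhg wvpm kpo sfkzy mcz eracd
Hunk 4: at line 7 remove [krwhg] add [fotxu,dmg,nbdy] -> 16 lines: tlkyz jhz alvpl ofll nytb xevv tgmgk gzdwv fotxu dmg nbdy wvpm kpo sfkzy mcz eracd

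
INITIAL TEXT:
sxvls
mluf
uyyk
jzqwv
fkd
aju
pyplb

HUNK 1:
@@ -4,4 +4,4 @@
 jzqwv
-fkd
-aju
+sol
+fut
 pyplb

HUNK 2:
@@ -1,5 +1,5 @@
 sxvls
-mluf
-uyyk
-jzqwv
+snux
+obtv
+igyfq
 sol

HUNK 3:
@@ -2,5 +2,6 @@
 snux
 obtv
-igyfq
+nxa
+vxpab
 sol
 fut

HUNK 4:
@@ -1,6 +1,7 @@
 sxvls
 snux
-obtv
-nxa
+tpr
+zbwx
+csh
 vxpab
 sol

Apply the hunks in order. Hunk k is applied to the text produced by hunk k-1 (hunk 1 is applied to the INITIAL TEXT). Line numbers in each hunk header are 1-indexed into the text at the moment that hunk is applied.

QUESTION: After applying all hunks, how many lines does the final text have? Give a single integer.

Answer: 9

Derivation:
Hunk 1: at line 4 remove [fkd,aju] add [sol,fut] -> 7 lines: sxvls mluf uyyk jzqwv sol fut pyplb
Hunk 2: at line 1 remove [mluf,uyyk,jzqwv] add [snux,obtv,igyfq] -> 7 lines: sxvls snux obtv igyfq sol fut pyplb
Hunk 3: at line 2 remove [igyfq] add [nxa,vxpab] -> 8 lines: sxvls snux obtv nxa vxpab sol fut pyplb
Hunk 4: at line 1 remove [obtv,nxa] add [tpr,zbwx,csh] -> 9 lines: sxvls snux tpr zbwx csh vxpab sol fut pyplb
Final line count: 9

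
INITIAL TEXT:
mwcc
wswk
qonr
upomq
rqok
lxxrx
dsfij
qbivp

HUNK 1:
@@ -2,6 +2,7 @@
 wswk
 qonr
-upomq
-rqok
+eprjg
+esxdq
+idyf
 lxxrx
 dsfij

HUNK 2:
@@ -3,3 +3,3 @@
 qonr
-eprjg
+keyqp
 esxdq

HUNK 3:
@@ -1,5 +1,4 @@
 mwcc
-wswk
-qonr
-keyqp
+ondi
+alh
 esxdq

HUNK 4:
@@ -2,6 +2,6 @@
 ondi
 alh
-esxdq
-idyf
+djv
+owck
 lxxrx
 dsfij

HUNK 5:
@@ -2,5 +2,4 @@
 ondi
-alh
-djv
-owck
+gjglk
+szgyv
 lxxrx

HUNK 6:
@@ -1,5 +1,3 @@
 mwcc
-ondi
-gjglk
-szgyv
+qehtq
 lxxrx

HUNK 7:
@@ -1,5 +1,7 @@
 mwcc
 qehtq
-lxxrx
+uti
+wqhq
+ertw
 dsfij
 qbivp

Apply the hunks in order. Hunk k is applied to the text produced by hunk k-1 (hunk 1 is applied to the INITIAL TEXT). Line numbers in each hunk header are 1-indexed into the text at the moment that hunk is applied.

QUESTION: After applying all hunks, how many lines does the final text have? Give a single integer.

Answer: 7

Derivation:
Hunk 1: at line 2 remove [upomq,rqok] add [eprjg,esxdq,idyf] -> 9 lines: mwcc wswk qonr eprjg esxdq idyf lxxrx dsfij qbivp
Hunk 2: at line 3 remove [eprjg] add [keyqp] -> 9 lines: mwcc wswk qonr keyqp esxdq idyf lxxrx dsfij qbivp
Hunk 3: at line 1 remove [wswk,qonr,keyqp] add [ondi,alh] -> 8 lines: mwcc ondi alh esxdq idyf lxxrx dsfij qbivp
Hunk 4: at line 2 remove [esxdq,idyf] add [djv,owck] -> 8 lines: mwcc ondi alh djv owck lxxrx dsfij qbivp
Hunk 5: at line 2 remove [alh,djv,owck] add [gjglk,szgyv] -> 7 lines: mwcc ondi gjglk szgyv lxxrx dsfij qbivp
Hunk 6: at line 1 remove [ondi,gjglk,szgyv] add [qehtq] -> 5 lines: mwcc qehtq lxxrx dsfij qbivp
Hunk 7: at line 1 remove [lxxrx] add [uti,wqhq,ertw] -> 7 lines: mwcc qehtq uti wqhq ertw dsfij qbivp
Final line count: 7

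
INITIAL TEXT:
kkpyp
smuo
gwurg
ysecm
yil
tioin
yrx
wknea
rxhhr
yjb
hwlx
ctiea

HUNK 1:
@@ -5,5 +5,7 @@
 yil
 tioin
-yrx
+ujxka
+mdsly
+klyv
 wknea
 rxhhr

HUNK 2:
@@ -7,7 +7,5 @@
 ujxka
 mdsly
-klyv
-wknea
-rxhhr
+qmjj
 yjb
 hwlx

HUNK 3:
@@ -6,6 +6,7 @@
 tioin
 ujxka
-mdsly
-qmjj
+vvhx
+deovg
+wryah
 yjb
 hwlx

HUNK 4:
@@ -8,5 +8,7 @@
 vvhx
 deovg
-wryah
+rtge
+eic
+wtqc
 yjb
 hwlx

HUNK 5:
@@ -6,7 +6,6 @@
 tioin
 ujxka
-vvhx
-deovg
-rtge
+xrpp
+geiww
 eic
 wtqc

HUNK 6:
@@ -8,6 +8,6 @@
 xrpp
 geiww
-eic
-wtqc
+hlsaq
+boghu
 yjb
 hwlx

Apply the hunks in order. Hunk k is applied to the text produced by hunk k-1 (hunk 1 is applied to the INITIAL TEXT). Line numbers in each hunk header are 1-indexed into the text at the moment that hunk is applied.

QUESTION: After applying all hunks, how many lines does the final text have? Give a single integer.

Answer: 14

Derivation:
Hunk 1: at line 5 remove [yrx] add [ujxka,mdsly,klyv] -> 14 lines: kkpyp smuo gwurg ysecm yil tioin ujxka mdsly klyv wknea rxhhr yjb hwlx ctiea
Hunk 2: at line 7 remove [klyv,wknea,rxhhr] add [qmjj] -> 12 lines: kkpyp smuo gwurg ysecm yil tioin ujxka mdsly qmjj yjb hwlx ctiea
Hunk 3: at line 6 remove [mdsly,qmjj] add [vvhx,deovg,wryah] -> 13 lines: kkpyp smuo gwurg ysecm yil tioin ujxka vvhx deovg wryah yjb hwlx ctiea
Hunk 4: at line 8 remove [wryah] add [rtge,eic,wtqc] -> 15 lines: kkpyp smuo gwurg ysecm yil tioin ujxka vvhx deovg rtge eic wtqc yjb hwlx ctiea
Hunk 5: at line 6 remove [vvhx,deovg,rtge] add [xrpp,geiww] -> 14 lines: kkpyp smuo gwurg ysecm yil tioin ujxka xrpp geiww eic wtqc yjb hwlx ctiea
Hunk 6: at line 8 remove [eic,wtqc] add [hlsaq,boghu] -> 14 lines: kkpyp smuo gwurg ysecm yil tioin ujxka xrpp geiww hlsaq boghu yjb hwlx ctiea
Final line count: 14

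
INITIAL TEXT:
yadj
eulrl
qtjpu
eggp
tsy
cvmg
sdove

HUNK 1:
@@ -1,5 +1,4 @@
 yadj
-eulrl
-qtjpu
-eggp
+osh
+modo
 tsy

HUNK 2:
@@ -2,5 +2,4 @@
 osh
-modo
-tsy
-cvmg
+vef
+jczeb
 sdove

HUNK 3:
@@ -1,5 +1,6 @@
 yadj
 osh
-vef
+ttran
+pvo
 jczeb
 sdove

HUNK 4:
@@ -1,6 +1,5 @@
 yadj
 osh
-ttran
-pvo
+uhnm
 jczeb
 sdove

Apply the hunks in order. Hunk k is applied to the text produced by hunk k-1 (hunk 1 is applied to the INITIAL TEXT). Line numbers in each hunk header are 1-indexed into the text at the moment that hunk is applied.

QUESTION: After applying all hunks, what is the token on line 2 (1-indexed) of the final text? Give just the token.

Hunk 1: at line 1 remove [eulrl,qtjpu,eggp] add [osh,modo] -> 6 lines: yadj osh modo tsy cvmg sdove
Hunk 2: at line 2 remove [modo,tsy,cvmg] add [vef,jczeb] -> 5 lines: yadj osh vef jczeb sdove
Hunk 3: at line 1 remove [vef] add [ttran,pvo] -> 6 lines: yadj osh ttran pvo jczeb sdove
Hunk 4: at line 1 remove [ttran,pvo] add [uhnm] -> 5 lines: yadj osh uhnm jczeb sdove
Final line 2: osh

Answer: osh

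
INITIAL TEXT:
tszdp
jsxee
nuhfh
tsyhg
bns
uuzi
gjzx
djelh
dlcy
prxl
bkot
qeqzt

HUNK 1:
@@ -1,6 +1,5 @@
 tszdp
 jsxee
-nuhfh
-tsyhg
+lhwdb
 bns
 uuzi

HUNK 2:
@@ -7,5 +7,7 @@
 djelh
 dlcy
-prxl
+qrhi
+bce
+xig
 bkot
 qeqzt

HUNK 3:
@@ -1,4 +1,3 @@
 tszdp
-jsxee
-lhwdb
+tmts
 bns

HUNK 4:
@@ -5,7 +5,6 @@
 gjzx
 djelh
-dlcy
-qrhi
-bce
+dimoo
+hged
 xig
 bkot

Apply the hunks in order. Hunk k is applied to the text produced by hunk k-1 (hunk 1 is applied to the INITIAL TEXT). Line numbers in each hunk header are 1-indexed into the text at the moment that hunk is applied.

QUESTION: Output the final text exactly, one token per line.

Answer: tszdp
tmts
bns
uuzi
gjzx
djelh
dimoo
hged
xig
bkot
qeqzt

Derivation:
Hunk 1: at line 1 remove [nuhfh,tsyhg] add [lhwdb] -> 11 lines: tszdp jsxee lhwdb bns uuzi gjzx djelh dlcy prxl bkot qeqzt
Hunk 2: at line 7 remove [prxl] add [qrhi,bce,xig] -> 13 lines: tszdp jsxee lhwdb bns uuzi gjzx djelh dlcy qrhi bce xig bkot qeqzt
Hunk 3: at line 1 remove [jsxee,lhwdb] add [tmts] -> 12 lines: tszdp tmts bns uuzi gjzx djelh dlcy qrhi bce xig bkot qeqzt
Hunk 4: at line 5 remove [dlcy,qrhi,bce] add [dimoo,hged] -> 11 lines: tszdp tmts bns uuzi gjzx djelh dimoo hged xig bkot qeqzt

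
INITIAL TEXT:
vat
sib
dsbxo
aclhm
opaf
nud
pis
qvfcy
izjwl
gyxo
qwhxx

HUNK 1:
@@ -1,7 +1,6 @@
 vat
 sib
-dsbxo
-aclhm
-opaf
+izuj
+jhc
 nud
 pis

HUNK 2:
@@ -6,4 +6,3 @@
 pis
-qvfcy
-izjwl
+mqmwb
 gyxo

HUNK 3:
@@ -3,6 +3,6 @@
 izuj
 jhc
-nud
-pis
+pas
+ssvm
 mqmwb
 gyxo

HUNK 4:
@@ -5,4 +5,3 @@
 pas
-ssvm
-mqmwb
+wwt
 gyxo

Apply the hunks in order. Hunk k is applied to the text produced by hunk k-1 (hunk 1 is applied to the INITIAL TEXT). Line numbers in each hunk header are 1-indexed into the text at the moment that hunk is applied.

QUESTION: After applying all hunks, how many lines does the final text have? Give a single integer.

Answer: 8

Derivation:
Hunk 1: at line 1 remove [dsbxo,aclhm,opaf] add [izuj,jhc] -> 10 lines: vat sib izuj jhc nud pis qvfcy izjwl gyxo qwhxx
Hunk 2: at line 6 remove [qvfcy,izjwl] add [mqmwb] -> 9 lines: vat sib izuj jhc nud pis mqmwb gyxo qwhxx
Hunk 3: at line 3 remove [nud,pis] add [pas,ssvm] -> 9 lines: vat sib izuj jhc pas ssvm mqmwb gyxo qwhxx
Hunk 4: at line 5 remove [ssvm,mqmwb] add [wwt] -> 8 lines: vat sib izuj jhc pas wwt gyxo qwhxx
Final line count: 8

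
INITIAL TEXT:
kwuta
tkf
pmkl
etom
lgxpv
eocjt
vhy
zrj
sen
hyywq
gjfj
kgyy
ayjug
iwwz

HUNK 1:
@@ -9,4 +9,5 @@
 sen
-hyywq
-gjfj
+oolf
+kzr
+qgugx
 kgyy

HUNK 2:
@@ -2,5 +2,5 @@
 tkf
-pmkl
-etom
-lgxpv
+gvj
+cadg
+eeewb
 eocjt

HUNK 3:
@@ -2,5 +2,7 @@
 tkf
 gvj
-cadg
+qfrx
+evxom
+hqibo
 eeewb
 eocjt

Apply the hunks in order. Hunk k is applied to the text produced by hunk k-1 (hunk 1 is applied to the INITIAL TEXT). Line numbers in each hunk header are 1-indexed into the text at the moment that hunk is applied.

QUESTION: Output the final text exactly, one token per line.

Answer: kwuta
tkf
gvj
qfrx
evxom
hqibo
eeewb
eocjt
vhy
zrj
sen
oolf
kzr
qgugx
kgyy
ayjug
iwwz

Derivation:
Hunk 1: at line 9 remove [hyywq,gjfj] add [oolf,kzr,qgugx] -> 15 lines: kwuta tkf pmkl etom lgxpv eocjt vhy zrj sen oolf kzr qgugx kgyy ayjug iwwz
Hunk 2: at line 2 remove [pmkl,etom,lgxpv] add [gvj,cadg,eeewb] -> 15 lines: kwuta tkf gvj cadg eeewb eocjt vhy zrj sen oolf kzr qgugx kgyy ayjug iwwz
Hunk 3: at line 2 remove [cadg] add [qfrx,evxom,hqibo] -> 17 lines: kwuta tkf gvj qfrx evxom hqibo eeewb eocjt vhy zrj sen oolf kzr qgugx kgyy ayjug iwwz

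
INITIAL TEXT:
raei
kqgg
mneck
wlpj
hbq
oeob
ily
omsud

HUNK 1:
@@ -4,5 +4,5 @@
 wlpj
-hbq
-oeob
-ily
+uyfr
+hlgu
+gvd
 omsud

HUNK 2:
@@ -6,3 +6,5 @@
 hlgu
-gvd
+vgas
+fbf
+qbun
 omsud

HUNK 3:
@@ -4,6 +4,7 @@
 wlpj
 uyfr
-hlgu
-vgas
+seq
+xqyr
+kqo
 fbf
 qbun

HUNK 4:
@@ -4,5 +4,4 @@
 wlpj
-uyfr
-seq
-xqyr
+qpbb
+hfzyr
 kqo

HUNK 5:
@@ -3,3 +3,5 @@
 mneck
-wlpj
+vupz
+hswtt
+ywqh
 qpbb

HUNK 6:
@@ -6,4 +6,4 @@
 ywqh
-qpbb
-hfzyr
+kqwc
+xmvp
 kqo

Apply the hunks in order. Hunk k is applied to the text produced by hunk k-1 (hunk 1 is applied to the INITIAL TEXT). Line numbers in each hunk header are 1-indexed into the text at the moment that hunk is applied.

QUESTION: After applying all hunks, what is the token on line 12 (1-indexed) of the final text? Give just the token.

Hunk 1: at line 4 remove [hbq,oeob,ily] add [uyfr,hlgu,gvd] -> 8 lines: raei kqgg mneck wlpj uyfr hlgu gvd omsud
Hunk 2: at line 6 remove [gvd] add [vgas,fbf,qbun] -> 10 lines: raei kqgg mneck wlpj uyfr hlgu vgas fbf qbun omsud
Hunk 3: at line 4 remove [hlgu,vgas] add [seq,xqyr,kqo] -> 11 lines: raei kqgg mneck wlpj uyfr seq xqyr kqo fbf qbun omsud
Hunk 4: at line 4 remove [uyfr,seq,xqyr] add [qpbb,hfzyr] -> 10 lines: raei kqgg mneck wlpj qpbb hfzyr kqo fbf qbun omsud
Hunk 5: at line 3 remove [wlpj] add [vupz,hswtt,ywqh] -> 12 lines: raei kqgg mneck vupz hswtt ywqh qpbb hfzyr kqo fbf qbun omsud
Hunk 6: at line 6 remove [qpbb,hfzyr] add [kqwc,xmvp] -> 12 lines: raei kqgg mneck vupz hswtt ywqh kqwc xmvp kqo fbf qbun omsud
Final line 12: omsud

Answer: omsud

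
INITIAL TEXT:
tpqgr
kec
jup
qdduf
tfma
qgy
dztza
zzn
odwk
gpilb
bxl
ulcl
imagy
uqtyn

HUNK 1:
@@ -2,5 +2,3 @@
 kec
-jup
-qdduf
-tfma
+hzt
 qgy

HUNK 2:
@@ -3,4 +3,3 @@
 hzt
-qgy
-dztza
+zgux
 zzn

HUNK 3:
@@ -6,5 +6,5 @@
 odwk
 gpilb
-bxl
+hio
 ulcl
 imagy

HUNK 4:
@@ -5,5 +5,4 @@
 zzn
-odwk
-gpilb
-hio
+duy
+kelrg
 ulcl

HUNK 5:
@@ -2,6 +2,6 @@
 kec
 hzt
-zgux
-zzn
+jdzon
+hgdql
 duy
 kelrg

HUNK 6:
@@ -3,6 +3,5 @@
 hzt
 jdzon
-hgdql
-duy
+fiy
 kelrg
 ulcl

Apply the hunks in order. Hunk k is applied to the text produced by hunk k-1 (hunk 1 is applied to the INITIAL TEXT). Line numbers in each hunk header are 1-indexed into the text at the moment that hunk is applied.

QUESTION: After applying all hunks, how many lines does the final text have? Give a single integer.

Answer: 9

Derivation:
Hunk 1: at line 2 remove [jup,qdduf,tfma] add [hzt] -> 12 lines: tpqgr kec hzt qgy dztza zzn odwk gpilb bxl ulcl imagy uqtyn
Hunk 2: at line 3 remove [qgy,dztza] add [zgux] -> 11 lines: tpqgr kec hzt zgux zzn odwk gpilb bxl ulcl imagy uqtyn
Hunk 3: at line 6 remove [bxl] add [hio] -> 11 lines: tpqgr kec hzt zgux zzn odwk gpilb hio ulcl imagy uqtyn
Hunk 4: at line 5 remove [odwk,gpilb,hio] add [duy,kelrg] -> 10 lines: tpqgr kec hzt zgux zzn duy kelrg ulcl imagy uqtyn
Hunk 5: at line 2 remove [zgux,zzn] add [jdzon,hgdql] -> 10 lines: tpqgr kec hzt jdzon hgdql duy kelrg ulcl imagy uqtyn
Hunk 6: at line 3 remove [hgdql,duy] add [fiy] -> 9 lines: tpqgr kec hzt jdzon fiy kelrg ulcl imagy uqtyn
Final line count: 9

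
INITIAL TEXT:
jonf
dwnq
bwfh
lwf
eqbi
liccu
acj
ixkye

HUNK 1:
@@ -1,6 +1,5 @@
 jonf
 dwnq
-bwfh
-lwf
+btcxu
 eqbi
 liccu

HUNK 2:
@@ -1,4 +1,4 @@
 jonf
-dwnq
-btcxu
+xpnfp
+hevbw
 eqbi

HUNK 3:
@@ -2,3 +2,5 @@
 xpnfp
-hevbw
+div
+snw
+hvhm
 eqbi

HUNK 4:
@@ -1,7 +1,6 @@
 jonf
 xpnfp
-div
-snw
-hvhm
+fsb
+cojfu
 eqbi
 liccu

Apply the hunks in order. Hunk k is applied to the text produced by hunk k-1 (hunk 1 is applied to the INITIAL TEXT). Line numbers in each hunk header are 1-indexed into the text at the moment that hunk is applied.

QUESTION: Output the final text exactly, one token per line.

Hunk 1: at line 1 remove [bwfh,lwf] add [btcxu] -> 7 lines: jonf dwnq btcxu eqbi liccu acj ixkye
Hunk 2: at line 1 remove [dwnq,btcxu] add [xpnfp,hevbw] -> 7 lines: jonf xpnfp hevbw eqbi liccu acj ixkye
Hunk 3: at line 2 remove [hevbw] add [div,snw,hvhm] -> 9 lines: jonf xpnfp div snw hvhm eqbi liccu acj ixkye
Hunk 4: at line 1 remove [div,snw,hvhm] add [fsb,cojfu] -> 8 lines: jonf xpnfp fsb cojfu eqbi liccu acj ixkye

Answer: jonf
xpnfp
fsb
cojfu
eqbi
liccu
acj
ixkye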